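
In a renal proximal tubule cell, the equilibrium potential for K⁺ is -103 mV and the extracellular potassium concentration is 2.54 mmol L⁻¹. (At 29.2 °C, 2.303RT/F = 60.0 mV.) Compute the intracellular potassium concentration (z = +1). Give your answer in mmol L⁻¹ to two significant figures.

130 mmol L⁻¹

Nernst: E = (60.0/1) · log₁₀([out]/[in]), so log₁₀([out]/[in]) = -103.0 × 1 / 60.0 = -1.7167.
[out]/[in] = 10^(-1.7167) = 0.0192.
[in] = 2.54 / 0.0192 = 132.3 mmol L⁻¹.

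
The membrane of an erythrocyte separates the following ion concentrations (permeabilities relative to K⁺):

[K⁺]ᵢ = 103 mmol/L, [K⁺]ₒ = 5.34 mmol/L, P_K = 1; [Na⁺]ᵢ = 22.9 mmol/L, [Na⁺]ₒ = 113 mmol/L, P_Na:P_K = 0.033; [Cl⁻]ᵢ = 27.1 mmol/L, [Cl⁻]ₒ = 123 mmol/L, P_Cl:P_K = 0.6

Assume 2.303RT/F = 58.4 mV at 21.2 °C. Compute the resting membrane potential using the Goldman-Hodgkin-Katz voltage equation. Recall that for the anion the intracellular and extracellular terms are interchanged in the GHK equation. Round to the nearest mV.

-49 mV

Vm = 58.4 · log₁₀[(Σ P·[cation]ₒ + Σ P·[anion]ᵢ) / (Σ P·[cation]ᵢ + Σ P·[anion]ₒ)]
Numerator = 1×5.34 + 0.033×113 + 0.6×27.1 = 25.33
Denominator = 1×103 + 0.033×22.9 + 0.6×123 = 177.6
Vm = 58.4 · log₁₀(0.14265) = 58.4 × (-0.8457) = -49.39 mV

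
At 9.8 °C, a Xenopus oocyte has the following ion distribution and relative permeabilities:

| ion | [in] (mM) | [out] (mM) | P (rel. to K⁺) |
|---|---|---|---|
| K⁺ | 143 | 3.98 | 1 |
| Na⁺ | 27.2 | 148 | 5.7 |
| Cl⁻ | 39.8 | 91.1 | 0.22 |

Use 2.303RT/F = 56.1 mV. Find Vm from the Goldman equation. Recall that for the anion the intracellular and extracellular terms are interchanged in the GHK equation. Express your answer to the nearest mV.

Vm = 56.1 · log₁₀[(Σ P·[cation]ₒ + Σ P·[anion]ᵢ) / (Σ P·[cation]ᵢ + Σ P·[anion]ₒ)]
Numerator = 1×3.98 + 5.7×148 + 0.22×39.8 = 856.3
Denominator = 1×143 + 5.7×27.2 + 0.22×91.1 = 318.1
Vm = 56.1 · log₁₀(2.6922) = 56.1 × (0.4301) = 24.13 mV

24 mV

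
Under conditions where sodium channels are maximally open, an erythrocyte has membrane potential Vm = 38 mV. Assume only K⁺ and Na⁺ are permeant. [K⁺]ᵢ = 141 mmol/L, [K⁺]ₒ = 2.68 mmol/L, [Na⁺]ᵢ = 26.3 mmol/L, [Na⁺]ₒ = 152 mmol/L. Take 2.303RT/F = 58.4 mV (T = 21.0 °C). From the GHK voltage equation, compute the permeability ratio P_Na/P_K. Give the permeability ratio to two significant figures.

Let α = P_Na/P_K. GHK: Vm = 58.4·log₁₀[(Kₒ + α·Naₒ)/(Kᵢ + α·Naᵢ)].
10^(Vm/58.4) = 10^(38.0/58.4) = 4.4739
So 4.4739·(Kᵢ + α·Naᵢ) = Kₒ + α·Naₒ → α = (4.4739·141.0 − 2.68) / (152.0 − 4.4739·26.3)
α = (630.8 − 2.68) / (152.0 − 117.7) = 628.1/34.34 = 18.29

18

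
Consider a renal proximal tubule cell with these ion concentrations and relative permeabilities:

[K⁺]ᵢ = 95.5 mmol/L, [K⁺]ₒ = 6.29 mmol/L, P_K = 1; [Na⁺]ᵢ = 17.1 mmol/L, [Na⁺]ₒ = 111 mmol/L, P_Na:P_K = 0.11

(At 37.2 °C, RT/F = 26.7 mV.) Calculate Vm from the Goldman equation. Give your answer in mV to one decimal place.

Vm = 26.7 · ln[(Σ P·[cation]ₒ + Σ P·[anion]ᵢ) / (Σ P·[cation]ᵢ + Σ P·[anion]ₒ)]
Numerator = 1×6.29 + 0.11×111 = 18.5
Denominator = 1×95.5 + 0.11×17.1 = 97.38
Vm = 26.7 · ln(0.18998) = 26.7 × (-1.6609) = -44.34 mV

-44.3 mV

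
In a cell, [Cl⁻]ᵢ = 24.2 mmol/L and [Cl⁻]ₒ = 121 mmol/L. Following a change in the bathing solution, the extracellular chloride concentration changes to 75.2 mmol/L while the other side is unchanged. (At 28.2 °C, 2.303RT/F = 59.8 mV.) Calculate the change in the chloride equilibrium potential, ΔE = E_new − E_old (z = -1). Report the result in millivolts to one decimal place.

12.4 mV

E_old = (59.8/-1)·log₁₀(121/24.2) = -41.80 mV
E_new = (59.8/-1)·log₁₀(75.2/24.2) = -29.45 mV
ΔE = -29.45 − (-41.80) = 12.35 mV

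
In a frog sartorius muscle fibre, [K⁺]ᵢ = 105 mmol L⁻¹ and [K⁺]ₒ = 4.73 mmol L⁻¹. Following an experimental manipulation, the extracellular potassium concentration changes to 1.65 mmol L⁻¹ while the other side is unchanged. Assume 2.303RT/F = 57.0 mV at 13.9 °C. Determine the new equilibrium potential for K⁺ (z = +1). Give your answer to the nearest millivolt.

-103 mV

After the shift: [K⁺]_out = 1.65, [K⁺]_in = 105 mmol L⁻¹.
E_new = (57.0/1)·log₁₀(1.65/105) = 57.00 · (-1.8037) = -102.81 mV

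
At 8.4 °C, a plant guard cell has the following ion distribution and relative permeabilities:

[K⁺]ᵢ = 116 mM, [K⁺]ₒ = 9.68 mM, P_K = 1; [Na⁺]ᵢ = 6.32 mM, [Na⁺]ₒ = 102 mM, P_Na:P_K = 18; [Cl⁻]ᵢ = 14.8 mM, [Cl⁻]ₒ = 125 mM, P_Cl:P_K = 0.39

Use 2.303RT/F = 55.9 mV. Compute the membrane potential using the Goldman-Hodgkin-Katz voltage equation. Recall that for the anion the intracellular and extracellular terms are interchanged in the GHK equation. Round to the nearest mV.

Vm = 55.9 · log₁₀[(Σ P·[cation]ₒ + Σ P·[anion]ᵢ) / (Σ P·[cation]ᵢ + Σ P·[anion]ₒ)]
Numerator = 1×9.68 + 18×102 + 0.39×14.8 = 1851
Denominator = 1×116 + 18×6.32 + 0.39×125 = 278.5
Vm = 55.9 · log₁₀(6.6477) = 55.9 × (0.8227) = 45.99 mV

46 mV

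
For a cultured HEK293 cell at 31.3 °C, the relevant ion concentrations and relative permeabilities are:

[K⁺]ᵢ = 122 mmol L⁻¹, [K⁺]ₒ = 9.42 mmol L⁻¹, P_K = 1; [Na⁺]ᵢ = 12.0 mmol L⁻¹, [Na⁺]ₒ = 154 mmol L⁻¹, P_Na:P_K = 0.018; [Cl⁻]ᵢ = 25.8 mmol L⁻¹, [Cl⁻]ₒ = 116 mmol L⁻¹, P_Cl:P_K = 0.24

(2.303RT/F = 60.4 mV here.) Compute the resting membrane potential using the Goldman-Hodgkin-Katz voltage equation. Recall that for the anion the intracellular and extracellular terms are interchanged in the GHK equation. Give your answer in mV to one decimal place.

Vm = 60.4 · log₁₀[(Σ P·[cation]ₒ + Σ P·[anion]ᵢ) / (Σ P·[cation]ᵢ + Σ P·[anion]ₒ)]
Numerator = 1×9.42 + 0.018×154 + 0.24×25.8 = 18.38
Denominator = 1×122 + 0.018×12.0 + 0.24×116 = 150.1
Vm = 60.4 · log₁₀(0.12251) = 60.4 × (-0.9118) = -55.07 mV

-55.1 mV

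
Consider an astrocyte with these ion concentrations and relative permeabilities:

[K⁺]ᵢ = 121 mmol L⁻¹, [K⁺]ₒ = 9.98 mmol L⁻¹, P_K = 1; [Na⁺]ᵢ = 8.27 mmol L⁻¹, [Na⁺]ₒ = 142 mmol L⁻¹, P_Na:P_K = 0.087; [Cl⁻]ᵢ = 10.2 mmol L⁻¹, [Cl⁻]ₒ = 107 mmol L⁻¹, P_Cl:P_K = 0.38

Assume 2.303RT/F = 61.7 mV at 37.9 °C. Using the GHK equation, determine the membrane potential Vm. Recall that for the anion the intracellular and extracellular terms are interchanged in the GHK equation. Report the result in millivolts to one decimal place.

Vm = 61.7 · log₁₀[(Σ P·[cation]ₒ + Σ P·[anion]ᵢ) / (Σ P·[cation]ᵢ + Σ P·[anion]ₒ)]
Numerator = 1×9.98 + 0.087×142 + 0.38×10.2 = 26.21
Denominator = 1×121 + 0.087×8.27 + 0.38×107 = 162.4
Vm = 61.7 · log₁₀(0.16141) = 61.7 × (-0.7921) = -48.87 mV

-48.9 mV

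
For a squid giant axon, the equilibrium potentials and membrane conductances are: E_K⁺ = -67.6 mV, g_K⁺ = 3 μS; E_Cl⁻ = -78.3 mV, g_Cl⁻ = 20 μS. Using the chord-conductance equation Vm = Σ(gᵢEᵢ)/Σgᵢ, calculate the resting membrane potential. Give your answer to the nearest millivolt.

Σ gᵢEᵢ = 3·(-67.6) + 20·(-78.3) = -1768.80
Σ gᵢ = 3 + 20 = 23
Vm = -1768.80 / 23 = -76.90 mV

-77 mV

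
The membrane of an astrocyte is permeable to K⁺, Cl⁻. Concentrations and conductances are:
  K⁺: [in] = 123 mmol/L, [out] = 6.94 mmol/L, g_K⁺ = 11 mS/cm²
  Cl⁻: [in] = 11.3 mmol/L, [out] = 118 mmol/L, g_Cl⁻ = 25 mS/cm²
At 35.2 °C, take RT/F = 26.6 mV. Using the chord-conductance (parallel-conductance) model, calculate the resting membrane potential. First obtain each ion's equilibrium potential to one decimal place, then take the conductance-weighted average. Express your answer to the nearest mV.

-67 mV

E_K⁺ = (26.6/1)·ln(6.94/123) = -76.5 mV
E_Cl⁻ = (26.6/-1)·ln(118/11.3) = -62.4 mV
Vm = (Σ gᵢEᵢ)/(Σ gᵢ) = (11·-76.5 + 25·-62.4) / (11 + 25)
= -2401.50 / 36 = -66.71 mV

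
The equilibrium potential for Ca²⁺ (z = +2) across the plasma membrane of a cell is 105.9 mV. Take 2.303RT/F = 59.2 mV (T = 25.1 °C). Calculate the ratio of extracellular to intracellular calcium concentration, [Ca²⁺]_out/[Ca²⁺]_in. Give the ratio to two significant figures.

log₁₀([out]/[in]) = E·z/(59.2) = 105.9 × 2 / 59.2 = 3.5777
[out]/[in] = 10^(3.5777) = 3782

3800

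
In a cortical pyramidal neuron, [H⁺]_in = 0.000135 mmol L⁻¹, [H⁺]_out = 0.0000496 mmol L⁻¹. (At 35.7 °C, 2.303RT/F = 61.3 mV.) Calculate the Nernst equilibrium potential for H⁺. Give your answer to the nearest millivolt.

E = (61.3/z) · log₁₀([H⁺]_out/[H⁺]_in) with z = +1.
= (61.3/1) · log₁₀(0.0000496/0.000135) = 61.30 · log₁₀(0.3674)
= 61.30 · (-0.4349) = -26.66 mV

-27 mV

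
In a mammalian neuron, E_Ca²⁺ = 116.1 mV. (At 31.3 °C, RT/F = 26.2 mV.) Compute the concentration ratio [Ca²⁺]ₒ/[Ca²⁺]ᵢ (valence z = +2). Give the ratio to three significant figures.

ln([out]/[in]) = E·z/(26.2) = 116.1 × 2 / 26.2 = 8.8626
[out]/[in] = e^(8.8626) = 7063

7060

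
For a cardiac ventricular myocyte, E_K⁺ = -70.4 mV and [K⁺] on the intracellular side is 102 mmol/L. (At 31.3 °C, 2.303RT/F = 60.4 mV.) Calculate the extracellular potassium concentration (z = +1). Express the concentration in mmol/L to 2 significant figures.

Nernst: E = (60.4/1) · log₁₀([out]/[in]), so log₁₀([out]/[in]) = -70.4 × 1 / 60.4 = -1.1656.
[out]/[in] = 10^(-1.1656) = 0.0683.
[out] = 0.0683 × 102 = 6.967 mmol/L.

7.0 mmol/L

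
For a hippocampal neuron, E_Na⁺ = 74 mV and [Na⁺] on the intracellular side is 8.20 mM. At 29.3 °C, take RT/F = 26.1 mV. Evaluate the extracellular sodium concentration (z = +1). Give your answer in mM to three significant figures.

140 mM

Nernst: E = (26.1/1) · ln([out]/[in]), so ln([out]/[in]) = 74.0 × 1 / 26.1 = 2.8352.
[out]/[in] = e^(2.8352) = 17.03.
[out] = 17.03 × 8.20 = 139.7 mM.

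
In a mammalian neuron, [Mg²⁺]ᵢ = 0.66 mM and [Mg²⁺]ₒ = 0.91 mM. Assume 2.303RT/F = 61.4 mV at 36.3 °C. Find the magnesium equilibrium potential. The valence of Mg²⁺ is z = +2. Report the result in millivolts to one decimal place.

E = (61.4/z) · log₁₀([Mg²⁺]_out/[Mg²⁺]_in) with z = +2.
= (61.4/2) · log₁₀(0.91/0.66) = 30.70 · log₁₀(1.379)
= 30.70 · (0.1395) = 4.28 mV

4.3 mV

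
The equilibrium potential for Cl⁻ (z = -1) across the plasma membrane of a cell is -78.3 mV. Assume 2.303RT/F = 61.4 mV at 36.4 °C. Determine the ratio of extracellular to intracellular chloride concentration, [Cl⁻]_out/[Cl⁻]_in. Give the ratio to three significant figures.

log₁₀([out]/[in]) = E·z/(61.4) = -78.3 × -1 / 61.4 = 1.2752
[out]/[in] = 10^(1.2752) = 18.85

18.8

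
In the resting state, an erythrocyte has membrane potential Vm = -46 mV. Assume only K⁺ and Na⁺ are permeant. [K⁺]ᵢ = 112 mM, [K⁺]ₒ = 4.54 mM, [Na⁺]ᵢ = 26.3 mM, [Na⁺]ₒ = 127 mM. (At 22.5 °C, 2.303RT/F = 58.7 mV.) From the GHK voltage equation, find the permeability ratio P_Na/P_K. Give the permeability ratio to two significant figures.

0.11

Let α = P_Na/P_K. GHK: Vm = 58.7·log₁₀[(Kₒ + α·Naₒ)/(Kᵢ + α·Naᵢ)].
10^(Vm/58.7) = 10^(-46.0/58.7) = 0.16457
So 0.16457·(Kᵢ + α·Naᵢ) = Kₒ + α·Naₒ → α = (0.16457·112.0 − 4.54) / (127.0 − 0.16457·26.3)
α = (18.43 − 4.54) / (127.0 − 4.328) = 13.89/122.7 = 0.1132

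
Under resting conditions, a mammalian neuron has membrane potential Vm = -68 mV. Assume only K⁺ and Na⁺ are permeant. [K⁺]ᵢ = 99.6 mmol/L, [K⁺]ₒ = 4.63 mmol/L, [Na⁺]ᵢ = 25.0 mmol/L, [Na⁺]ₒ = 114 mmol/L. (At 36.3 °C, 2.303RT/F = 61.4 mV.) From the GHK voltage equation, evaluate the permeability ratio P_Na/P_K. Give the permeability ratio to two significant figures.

0.028

Let α = P_Na/P_K. GHK: Vm = 61.4·log₁₀[(Kₒ + α·Naₒ)/(Kᵢ + α·Naᵢ)].
10^(Vm/61.4) = 10^(-68.0/61.4) = 0.078074
So 0.078074·(Kᵢ + α·Naᵢ) = Kₒ + α·Naₒ → α = (0.078074·99.6 − 4.63) / (114.0 − 0.078074·25.0)
α = (7.776 − 4.63) / (114.0 − 1.952) = 3.146/112 = 0.02808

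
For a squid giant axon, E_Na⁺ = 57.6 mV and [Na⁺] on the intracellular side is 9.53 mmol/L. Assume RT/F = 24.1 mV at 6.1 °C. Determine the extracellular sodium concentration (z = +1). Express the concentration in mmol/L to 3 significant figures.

104 mmol/L

Nernst: E = (24.1/1) · ln([out]/[in]), so ln([out]/[in]) = 57.6 × 1 / 24.1 = 2.3900.
[out]/[in] = e^(2.3900) = 10.91.
[out] = 10.91 × 9.53 = 104 mmol/L.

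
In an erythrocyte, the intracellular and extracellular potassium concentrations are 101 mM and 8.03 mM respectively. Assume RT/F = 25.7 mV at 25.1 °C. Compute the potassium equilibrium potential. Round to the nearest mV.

-65 mV

E = (25.7/z) · ln([K⁺]_out/[K⁺]_in) with z = +1.
= (25.7/1) · ln(8.03/101) = 25.70 · ln(0.0795)
= 25.70 · (-2.5319) = -65.07 mV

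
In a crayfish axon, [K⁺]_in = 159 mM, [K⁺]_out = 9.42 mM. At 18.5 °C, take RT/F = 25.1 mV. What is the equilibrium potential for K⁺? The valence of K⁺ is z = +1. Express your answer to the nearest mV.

E = (25.1/z) · ln([K⁺]_out/[K⁺]_in) with z = +1.
= (25.1/1) · ln(9.42/159) = 25.10 · ln(0.05925)
= 25.10 · (-2.8261) = -70.93 mV

-71 mV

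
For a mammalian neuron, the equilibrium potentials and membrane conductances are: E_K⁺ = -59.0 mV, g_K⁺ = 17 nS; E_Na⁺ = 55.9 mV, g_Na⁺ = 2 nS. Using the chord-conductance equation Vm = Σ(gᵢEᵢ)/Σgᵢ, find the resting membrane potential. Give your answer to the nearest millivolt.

Σ gᵢEᵢ = 17·(-59.0) + 2·(55.9) = -891.20
Σ gᵢ = 17 + 2 = 19
Vm = -891.20 / 19 = -46.91 mV

-47 mV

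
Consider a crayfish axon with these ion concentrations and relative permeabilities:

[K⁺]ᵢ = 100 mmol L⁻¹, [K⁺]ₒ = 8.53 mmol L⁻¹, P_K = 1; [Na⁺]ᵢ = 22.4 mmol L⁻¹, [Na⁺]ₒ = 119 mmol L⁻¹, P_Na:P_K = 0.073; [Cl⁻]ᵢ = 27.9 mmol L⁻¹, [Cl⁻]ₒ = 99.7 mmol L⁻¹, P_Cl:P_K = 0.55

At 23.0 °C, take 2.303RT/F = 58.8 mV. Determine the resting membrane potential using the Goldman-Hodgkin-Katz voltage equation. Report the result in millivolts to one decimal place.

-40.1 mV

Vm = 58.8 · log₁₀[(Σ P·[cation]ₒ + Σ P·[anion]ᵢ) / (Σ P·[cation]ᵢ + Σ P·[anion]ₒ)]
Numerator = 1×8.53 + 0.073×119 + 0.55×27.9 = 32.56
Denominator = 1×100 + 0.073×22.4 + 0.55×99.7 = 156.5
Vm = 58.8 · log₁₀(0.2081) = 58.8 × (-0.6817) = -40.09 mV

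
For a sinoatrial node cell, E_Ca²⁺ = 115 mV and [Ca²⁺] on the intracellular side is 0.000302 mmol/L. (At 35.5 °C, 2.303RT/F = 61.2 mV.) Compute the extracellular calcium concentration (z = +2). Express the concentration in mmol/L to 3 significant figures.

1.73 mmol/L

Nernst: E = (61.2/2) · log₁₀([out]/[in]), so log₁₀([out]/[in]) = 115.0 × 2 / 61.2 = 3.7582.
[out]/[in] = 10^(3.7582) = 5730.
[out] = 5730 × 0.000302 = 1.731 mmol/L.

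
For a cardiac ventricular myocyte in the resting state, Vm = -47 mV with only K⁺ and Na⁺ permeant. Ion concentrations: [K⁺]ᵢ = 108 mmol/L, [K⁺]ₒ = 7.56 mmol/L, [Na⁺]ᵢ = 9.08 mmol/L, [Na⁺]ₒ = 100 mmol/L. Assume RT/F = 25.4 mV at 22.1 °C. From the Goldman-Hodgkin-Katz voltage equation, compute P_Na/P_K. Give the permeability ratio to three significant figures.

0.0955

Let α = P_Na/P_K. GHK: Vm = 25.4·ln[(Kₒ + α·Naₒ)/(Kᵢ + α·Naᵢ)].
e^(Vm/25.4) = e^(-47.0/25.4) = 0.15718
So 0.15718·(Kᵢ + α·Naᵢ) = Kₒ + α·Naₒ → α = (0.15718·108.0 − 7.56) / (100.0 − 0.15718·9.08)
α = (16.97 − 7.56) / (100.0 − 1.427) = 9.415/98.57 = 0.09551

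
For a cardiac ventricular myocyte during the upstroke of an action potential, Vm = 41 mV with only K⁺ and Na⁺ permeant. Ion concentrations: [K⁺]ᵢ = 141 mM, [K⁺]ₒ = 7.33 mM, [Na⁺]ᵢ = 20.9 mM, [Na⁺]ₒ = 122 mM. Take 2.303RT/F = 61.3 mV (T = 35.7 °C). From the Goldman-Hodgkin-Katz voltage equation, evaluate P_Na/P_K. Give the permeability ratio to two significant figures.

27

Let α = P_Na/P_K. GHK: Vm = 61.3·log₁₀[(Kₒ + α·Naₒ)/(Kᵢ + α·Naᵢ)].
10^(Vm/61.3) = 10^(41.0/61.3) = 4.6649
So 4.6649·(Kᵢ + α·Naᵢ) = Kₒ + α·Naₒ → α = (4.6649·141.0 − 7.33) / (122.0 − 4.6649·20.9)
α = (657.8 − 7.33) / (122.0 − 97.5) = 650.4/24.5 = 26.54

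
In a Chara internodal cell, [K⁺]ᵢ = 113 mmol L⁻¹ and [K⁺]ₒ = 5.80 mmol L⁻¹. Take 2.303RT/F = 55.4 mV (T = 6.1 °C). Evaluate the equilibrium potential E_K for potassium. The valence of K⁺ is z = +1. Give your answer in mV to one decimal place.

-71.4 mV

E = (55.4/z) · log₁₀([K⁺]_out/[K⁺]_in) with z = +1.
= (55.4/1) · log₁₀(5.80/113) = 55.40 · log₁₀(0.05133)
= 55.40 · (-1.2897) = -71.45 mV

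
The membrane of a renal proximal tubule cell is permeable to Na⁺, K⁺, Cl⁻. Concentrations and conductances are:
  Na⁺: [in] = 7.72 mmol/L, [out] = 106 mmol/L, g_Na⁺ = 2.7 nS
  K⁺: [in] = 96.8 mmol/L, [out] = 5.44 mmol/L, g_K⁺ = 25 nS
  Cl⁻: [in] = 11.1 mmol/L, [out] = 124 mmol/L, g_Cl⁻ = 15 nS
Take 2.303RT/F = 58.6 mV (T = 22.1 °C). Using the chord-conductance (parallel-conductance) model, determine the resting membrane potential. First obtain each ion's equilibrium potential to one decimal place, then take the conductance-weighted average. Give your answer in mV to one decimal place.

E_Na⁺ = (58.6/1)·log₁₀(106/7.72) = 66.7 mV
E_K⁺ = (58.6/1)·log₁₀(5.44/96.8) = -73.3 mV
E_Cl⁻ = (58.6/-1)·log₁₀(124/11.1) = -61.4 mV
Vm = (Σ gᵢEᵢ)/(Σ gᵢ) = (2.7·66.7 + 25·-73.3 + 15·-61.4) / (2.7 + 25 + 15)
= -2573.41 / 42.7 = -60.27 mV

-60.3 mV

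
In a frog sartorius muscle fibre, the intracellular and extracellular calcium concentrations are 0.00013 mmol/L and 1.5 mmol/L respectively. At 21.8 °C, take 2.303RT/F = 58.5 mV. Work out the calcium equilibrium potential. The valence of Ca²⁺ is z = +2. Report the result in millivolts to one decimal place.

E = (58.5/z) · log₁₀([Ca²⁺]_out/[Ca²⁺]_in) with z = +2.
= (58.5/2) · log₁₀(1.5/0.00013) = 29.25 · log₁₀(1.154e+04)
= 29.25 · (4.0621) = 118.82 mV

118.8 mV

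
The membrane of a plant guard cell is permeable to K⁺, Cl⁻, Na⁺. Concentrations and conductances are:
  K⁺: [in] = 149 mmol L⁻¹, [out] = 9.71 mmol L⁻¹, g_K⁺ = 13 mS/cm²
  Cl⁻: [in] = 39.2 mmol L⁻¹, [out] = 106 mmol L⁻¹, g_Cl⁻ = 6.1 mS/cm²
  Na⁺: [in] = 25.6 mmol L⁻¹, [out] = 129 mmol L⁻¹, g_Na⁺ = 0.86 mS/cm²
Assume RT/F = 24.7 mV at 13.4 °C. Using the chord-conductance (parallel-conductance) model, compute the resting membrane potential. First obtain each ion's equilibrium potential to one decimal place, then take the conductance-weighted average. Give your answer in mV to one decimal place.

E_K⁺ = (24.7/1)·ln(9.71/149) = -67.5 mV
E_Cl⁻ = (24.7/-1)·ln(106/39.2) = -24.6 mV
E_Na⁺ = (24.7/1)·ln(129/25.6) = 39.9 mV
Vm = (Σ gᵢEᵢ)/(Σ gᵢ) = (13·-67.5 + 6.1·-24.6 + 0.86·39.9) / (13 + 6.1 + 0.86)
= -993.25 / 19.96 = -49.76 mV

-49.8 mV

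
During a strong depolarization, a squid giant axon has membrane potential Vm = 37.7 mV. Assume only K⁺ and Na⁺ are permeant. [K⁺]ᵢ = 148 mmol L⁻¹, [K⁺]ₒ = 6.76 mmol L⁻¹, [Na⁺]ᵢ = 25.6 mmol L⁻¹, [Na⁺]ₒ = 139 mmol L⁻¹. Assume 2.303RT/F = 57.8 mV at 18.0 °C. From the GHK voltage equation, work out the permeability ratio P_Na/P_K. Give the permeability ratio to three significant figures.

27.3

Let α = P_Na/P_K. GHK: Vm = 57.8·log₁₀[(Kₒ + α·Naₒ)/(Kᵢ + α·Naᵢ)].
10^(Vm/57.8) = 10^(37.7/57.8) = 4.49
So 4.49·(Kᵢ + α·Naᵢ) = Kₒ + α·Naₒ → α = (4.49·148.0 − 6.76) / (139.0 − 4.49·25.6)
α = (664.5 − 6.76) / (139.0 − 114.9) = 657.8/24.06 = 27.34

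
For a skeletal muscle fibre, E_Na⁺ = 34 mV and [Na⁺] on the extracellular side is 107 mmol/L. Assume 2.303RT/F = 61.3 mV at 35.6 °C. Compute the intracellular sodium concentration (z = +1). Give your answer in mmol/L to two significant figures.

30 mmol/L

Nernst: E = (61.3/1) · log₁₀([out]/[in]), so log₁₀([out]/[in]) = 34.0 × 1 / 61.3 = 0.5546.
[out]/[in] = 10^(0.5546) = 3.586.
[in] = 107 / 3.586 = 29.84 mmol/L.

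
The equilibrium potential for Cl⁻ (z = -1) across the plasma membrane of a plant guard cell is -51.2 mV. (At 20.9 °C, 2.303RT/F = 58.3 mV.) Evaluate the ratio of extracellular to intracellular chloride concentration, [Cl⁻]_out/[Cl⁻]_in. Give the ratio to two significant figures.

log₁₀([out]/[in]) = E·z/(58.3) = -51.2 × -1 / 58.3 = 0.8782
[out]/[in] = 10^(0.8782) = 7.555

7.6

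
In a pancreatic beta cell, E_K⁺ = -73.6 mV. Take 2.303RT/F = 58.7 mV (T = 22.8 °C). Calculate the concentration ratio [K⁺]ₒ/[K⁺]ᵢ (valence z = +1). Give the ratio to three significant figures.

0.0557

log₁₀([out]/[in]) = E·z/(58.7) = -73.6 × 1 / 58.7 = -1.2538
[out]/[in] = 10^(-1.2538) = 0.05574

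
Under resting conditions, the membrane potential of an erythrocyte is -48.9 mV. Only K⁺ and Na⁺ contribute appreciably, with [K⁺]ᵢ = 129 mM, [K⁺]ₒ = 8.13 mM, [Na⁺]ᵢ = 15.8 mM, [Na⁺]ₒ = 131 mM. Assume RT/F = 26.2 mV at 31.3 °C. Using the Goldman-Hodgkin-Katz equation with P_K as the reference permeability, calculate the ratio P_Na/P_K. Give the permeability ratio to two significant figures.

0.092

Let α = P_Na/P_K. GHK: Vm = 26.2·ln[(Kₒ + α·Naₒ)/(Kᵢ + α·Naᵢ)].
e^(Vm/26.2) = e^(-48.9/26.2) = 0.15468
So 0.15468·(Kᵢ + α·Naᵢ) = Kₒ + α·Naₒ → α = (0.15468·129.0 − 8.13) / (131.0 − 0.15468·15.8)
α = (19.95 − 8.13) / (131.0 − 2.444) = 11.82/128.6 = 0.09197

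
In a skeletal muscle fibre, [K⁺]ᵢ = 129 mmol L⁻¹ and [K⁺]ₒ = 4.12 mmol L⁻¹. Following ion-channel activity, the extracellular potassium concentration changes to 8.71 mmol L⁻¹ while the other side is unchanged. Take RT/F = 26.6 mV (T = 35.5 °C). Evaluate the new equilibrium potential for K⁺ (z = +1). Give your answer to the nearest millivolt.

After the shift: [K⁺]_out = 8.71, [K⁺]_in = 129 mmol L⁻¹.
E_new = (26.6/1)·ln(8.71/129) = 26.60 · (-2.6953) = -71.70 mV

-72 mV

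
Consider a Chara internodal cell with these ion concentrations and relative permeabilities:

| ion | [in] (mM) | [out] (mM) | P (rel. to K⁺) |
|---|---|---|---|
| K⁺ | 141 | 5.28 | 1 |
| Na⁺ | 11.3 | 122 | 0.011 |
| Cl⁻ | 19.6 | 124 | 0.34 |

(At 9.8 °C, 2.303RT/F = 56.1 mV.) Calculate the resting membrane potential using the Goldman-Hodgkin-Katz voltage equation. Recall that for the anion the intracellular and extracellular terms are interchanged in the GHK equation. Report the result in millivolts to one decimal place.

-63.9 mV

Vm = 56.1 · log₁₀[(Σ P·[cation]ₒ + Σ P·[anion]ᵢ) / (Σ P·[cation]ᵢ + Σ P·[anion]ₒ)]
Numerator = 1×5.28 + 0.011×122 + 0.34×19.6 = 13.29
Denominator = 1×141 + 0.011×11.3 + 0.34×124 = 183.3
Vm = 56.1 · log₁₀(0.072488) = 56.1 × (-1.1397) = -63.94 mV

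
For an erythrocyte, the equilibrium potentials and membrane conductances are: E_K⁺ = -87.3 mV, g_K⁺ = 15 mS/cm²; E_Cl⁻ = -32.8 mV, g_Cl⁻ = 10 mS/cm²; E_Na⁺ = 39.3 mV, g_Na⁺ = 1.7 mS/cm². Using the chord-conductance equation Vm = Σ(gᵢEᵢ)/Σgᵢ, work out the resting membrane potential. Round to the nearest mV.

Σ gᵢEᵢ = 15·(-87.3) + 10·(-32.8) + 1.7·(39.3) = -1570.69
Σ gᵢ = 15 + 10 + 1.7 = 26.7
Vm = -1570.69 / 26.7 = -58.83 mV

-59 mV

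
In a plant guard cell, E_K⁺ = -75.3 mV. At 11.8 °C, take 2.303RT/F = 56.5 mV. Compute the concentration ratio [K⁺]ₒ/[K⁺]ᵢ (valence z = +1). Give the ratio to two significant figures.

0.046

log₁₀([out]/[in]) = E·z/(56.5) = -75.3 × 1 / 56.5 = -1.3327
[out]/[in] = 10^(-1.3327) = 0.04648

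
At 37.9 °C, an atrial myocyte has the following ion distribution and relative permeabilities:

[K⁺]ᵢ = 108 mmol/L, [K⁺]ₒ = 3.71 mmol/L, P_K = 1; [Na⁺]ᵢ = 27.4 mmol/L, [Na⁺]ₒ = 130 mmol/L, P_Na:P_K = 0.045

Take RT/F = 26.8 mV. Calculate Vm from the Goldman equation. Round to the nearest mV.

-65 mV

Vm = 26.8 · ln[(Σ P·[cation]ₒ + Σ P·[anion]ᵢ) / (Σ P·[cation]ᵢ + Σ P·[anion]ₒ)]
Numerator = 1×3.71 + 0.045×130 = 9.56
Denominator = 1×108 + 0.045×27.4 = 109.2
Vm = 26.8 · ln(0.087519) = 26.8 × (-2.4359) = -65.28 mV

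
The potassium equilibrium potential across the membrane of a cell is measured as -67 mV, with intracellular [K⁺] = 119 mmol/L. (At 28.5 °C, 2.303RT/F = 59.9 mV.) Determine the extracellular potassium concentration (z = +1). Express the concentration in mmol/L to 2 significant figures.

Nernst: E = (59.9/1) · log₁₀([out]/[in]), so log₁₀([out]/[in]) = -67.0 × 1 / 59.9 = -1.1185.
[out]/[in] = 10^(-1.1185) = 0.07611.
[out] = 0.07611 × 119 = 9.058 mmol/L.

9.1 mmol/L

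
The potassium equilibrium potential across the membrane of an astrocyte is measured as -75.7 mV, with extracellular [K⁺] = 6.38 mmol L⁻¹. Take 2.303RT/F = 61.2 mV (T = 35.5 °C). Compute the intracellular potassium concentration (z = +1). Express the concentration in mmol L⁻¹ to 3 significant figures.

Nernst: E = (61.2/1) · log₁₀([out]/[in]), so log₁₀([out]/[in]) = -75.7 × 1 / 61.2 = -1.2369.
[out]/[in] = 10^(-1.2369) = 0.05795.
[in] = 6.38 / 0.05795 = 110.1 mmol L⁻¹.

110 mmol L⁻¹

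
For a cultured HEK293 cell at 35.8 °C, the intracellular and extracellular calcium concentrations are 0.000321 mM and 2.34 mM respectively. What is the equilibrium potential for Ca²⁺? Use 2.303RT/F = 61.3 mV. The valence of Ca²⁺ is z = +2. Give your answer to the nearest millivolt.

118 mV

E = (61.3/z) · log₁₀([Ca²⁺]_out/[Ca²⁺]_in) with z = +2.
= (61.3/2) · log₁₀(2.34/0.000321) = 30.65 · log₁₀(7290)
= 30.65 · (3.8627) = 118.39 mV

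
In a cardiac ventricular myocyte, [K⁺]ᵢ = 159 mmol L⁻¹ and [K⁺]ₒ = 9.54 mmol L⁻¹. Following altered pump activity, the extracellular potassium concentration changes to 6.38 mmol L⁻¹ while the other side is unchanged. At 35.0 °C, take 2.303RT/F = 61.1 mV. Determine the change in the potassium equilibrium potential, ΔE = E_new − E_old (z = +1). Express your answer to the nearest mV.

-11 mV

E_old = (61.1/1)·log₁₀(9.54/159) = -74.65 mV
E_new = (61.1/1)·log₁₀(6.38/159) = -85.33 mV
ΔE = -85.33 − (-74.65) = -10.68 mV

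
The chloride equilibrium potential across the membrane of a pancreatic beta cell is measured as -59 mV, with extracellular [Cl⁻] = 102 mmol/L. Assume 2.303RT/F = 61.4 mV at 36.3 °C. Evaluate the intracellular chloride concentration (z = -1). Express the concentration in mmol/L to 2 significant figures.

Nernst: E = (61.4/-1) · log₁₀([out]/[in]), so log₁₀([out]/[in]) = -59.0 × -1 / 61.4 = 0.9609.
[out]/[in] = 10^(0.9609) = 9.139.
[in] = 102 / 9.139 = 11.16 mmol/L.

11 mmol/L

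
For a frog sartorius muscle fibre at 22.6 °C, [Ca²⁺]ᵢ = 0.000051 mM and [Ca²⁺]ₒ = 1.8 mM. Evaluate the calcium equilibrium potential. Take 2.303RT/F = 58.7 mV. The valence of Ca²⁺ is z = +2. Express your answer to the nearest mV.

E = (58.7/z) · log₁₀([Ca²⁺]_out/[Ca²⁺]_in) with z = +2.
= (58.7/2) · log₁₀(1.8/0.000051) = 29.35 · log₁₀(3.529e+04)
= 29.35 · (4.5477) = 133.48 mV

133 mV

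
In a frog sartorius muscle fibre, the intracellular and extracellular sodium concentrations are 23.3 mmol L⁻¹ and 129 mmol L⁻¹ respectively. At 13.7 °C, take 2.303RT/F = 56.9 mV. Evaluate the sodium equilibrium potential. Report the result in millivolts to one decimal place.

42.3 mV

E = (56.9/z) · log₁₀([Na⁺]_out/[Na⁺]_in) with z = +1.
= (56.9/1) · log₁₀(129/23.3) = 56.90 · log₁₀(5.536)
= 56.90 · (0.7432) = 42.29 mV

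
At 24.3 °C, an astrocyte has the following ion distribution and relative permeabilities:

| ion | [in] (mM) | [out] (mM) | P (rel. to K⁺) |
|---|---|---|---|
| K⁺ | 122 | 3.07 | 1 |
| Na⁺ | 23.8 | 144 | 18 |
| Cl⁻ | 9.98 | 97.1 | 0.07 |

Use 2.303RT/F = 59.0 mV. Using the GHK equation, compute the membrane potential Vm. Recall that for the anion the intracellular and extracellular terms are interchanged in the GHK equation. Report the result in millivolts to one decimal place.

Vm = 59.0 · log₁₀[(Σ P·[cation]ₒ + Σ P·[anion]ᵢ) / (Σ P·[cation]ᵢ + Σ P·[anion]ₒ)]
Numerator = 1×3.07 + 18×144 + 0.07×9.98 = 2596
Denominator = 1×122 + 18×23.8 + 0.07×97.1 = 557.2
Vm = 59.0 · log₁₀(4.6586) = 59.0 × (0.6683) = 39.43 mV

39.4 mV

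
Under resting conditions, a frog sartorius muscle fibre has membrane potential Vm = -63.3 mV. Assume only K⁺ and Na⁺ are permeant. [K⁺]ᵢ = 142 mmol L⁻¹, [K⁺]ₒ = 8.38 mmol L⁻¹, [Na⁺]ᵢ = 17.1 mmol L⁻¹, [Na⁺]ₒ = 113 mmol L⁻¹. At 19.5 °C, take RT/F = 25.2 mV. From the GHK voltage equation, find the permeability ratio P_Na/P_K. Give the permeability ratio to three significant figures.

Let α = P_Na/P_K. GHK: Vm = 25.2·ln[(Kₒ + α·Naₒ)/(Kᵢ + α·Naᵢ)].
e^(Vm/25.2) = e^(-63.3/25.2) = 0.081114
So 0.081114·(Kᵢ + α·Naᵢ) = Kₒ + α·Naₒ → α = (0.081114·142.0 − 8.38) / (113.0 − 0.081114·17.1)
α = (11.52 − 8.38) / (113.0 − 1.387) = 3.138/111.6 = 0.02812

0.0281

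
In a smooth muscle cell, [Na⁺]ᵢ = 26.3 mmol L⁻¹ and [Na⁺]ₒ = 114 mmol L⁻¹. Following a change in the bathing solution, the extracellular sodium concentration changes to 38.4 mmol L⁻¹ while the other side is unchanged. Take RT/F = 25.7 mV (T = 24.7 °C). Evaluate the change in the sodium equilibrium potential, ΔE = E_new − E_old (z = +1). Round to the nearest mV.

E_old = (25.7/1)·ln(114/26.3) = 37.69 mV
E_new = (25.7/1)·ln(38.4/26.3) = 9.73 mV
ΔE = 9.73 − (37.69) = -27.97 mV

-28 mV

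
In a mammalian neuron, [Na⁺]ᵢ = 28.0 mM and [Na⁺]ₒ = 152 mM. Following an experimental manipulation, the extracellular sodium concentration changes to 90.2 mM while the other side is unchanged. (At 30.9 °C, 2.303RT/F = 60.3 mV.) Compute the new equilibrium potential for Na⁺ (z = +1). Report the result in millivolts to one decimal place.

After the shift: [Na⁺]_out = 90.2, [Na⁺]_in = 28.0 mM.
E_new = (60.3/1)·log₁₀(90.2/28.0) = 60.30 · (0.5080) = 30.64 mV

30.6 mV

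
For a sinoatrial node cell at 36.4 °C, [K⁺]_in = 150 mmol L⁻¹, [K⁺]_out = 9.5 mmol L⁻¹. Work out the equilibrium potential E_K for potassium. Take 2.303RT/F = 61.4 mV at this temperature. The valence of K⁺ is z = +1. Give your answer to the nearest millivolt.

E = (61.4/z) · log₁₀([K⁺]_out/[K⁺]_in) with z = +1.
= (61.4/1) · log₁₀(9.5/150) = 61.40 · log₁₀(0.06333)
= 61.40 · (-1.1984) = -73.58 mV

-74 mV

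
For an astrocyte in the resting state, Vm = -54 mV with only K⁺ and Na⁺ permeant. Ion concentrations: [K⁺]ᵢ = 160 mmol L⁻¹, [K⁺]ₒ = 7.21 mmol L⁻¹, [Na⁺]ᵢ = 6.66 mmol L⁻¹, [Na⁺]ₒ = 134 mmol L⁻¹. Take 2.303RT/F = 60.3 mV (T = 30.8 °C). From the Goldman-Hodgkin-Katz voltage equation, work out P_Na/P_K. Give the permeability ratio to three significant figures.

0.0987

Let α = P_Na/P_K. GHK: Vm = 60.3·log₁₀[(Kₒ + α·Naₒ)/(Kᵢ + α·Naᵢ)].
10^(Vm/60.3) = 10^(-54.0/60.3) = 0.1272
So 0.1272·(Kᵢ + α·Naᵢ) = Kₒ + α·Naₒ → α = (0.1272·160.0 − 7.21) / (134.0 − 0.1272·6.66)
α = (20.35 − 7.21) / (134.0 − 0.8471) = 13.14/133.2 = 0.0987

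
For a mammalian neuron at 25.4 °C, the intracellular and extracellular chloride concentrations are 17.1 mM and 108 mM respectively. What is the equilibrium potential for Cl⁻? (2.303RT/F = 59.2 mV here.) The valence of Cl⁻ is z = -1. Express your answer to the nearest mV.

-47 mV

E = (59.2/z) · log₁₀([Cl⁻]_out/[Cl⁻]_in) with z = -1.
For an anion, dividing by z = -1 reverses the sign.
= (59.2/-1) · log₁₀(108/17.1) = -59.20 · log₁₀(6.316)
= -59.20 · (0.8004) = -47.39 mV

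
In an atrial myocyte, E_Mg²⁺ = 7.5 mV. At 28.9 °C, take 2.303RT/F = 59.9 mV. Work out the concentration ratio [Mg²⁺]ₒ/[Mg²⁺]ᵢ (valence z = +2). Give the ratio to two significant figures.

1.8

log₁₀([out]/[in]) = E·z/(59.9) = 7.5 × 2 / 59.9 = 0.2504
[out]/[in] = 10^(0.2504) = 1.78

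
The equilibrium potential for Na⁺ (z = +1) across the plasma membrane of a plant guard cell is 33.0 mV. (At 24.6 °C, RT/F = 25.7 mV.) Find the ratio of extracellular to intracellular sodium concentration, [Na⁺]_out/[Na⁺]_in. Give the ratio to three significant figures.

ln([out]/[in]) = E·z/(25.7) = 33.0 × 1 / 25.7 = 1.2840
[out]/[in] = e^(1.2840) = 3.611

3.61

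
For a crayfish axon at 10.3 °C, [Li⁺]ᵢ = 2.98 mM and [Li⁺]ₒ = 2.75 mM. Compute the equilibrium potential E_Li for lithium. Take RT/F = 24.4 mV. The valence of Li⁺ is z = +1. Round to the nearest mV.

E = (24.4/z) · ln([Li⁺]_out/[Li⁺]_in) with z = +1.
= (24.4/1) · ln(2.75/2.98) = 24.40 · ln(0.9228)
= 24.40 · (-0.0803) = -1.96 mV

-2 mV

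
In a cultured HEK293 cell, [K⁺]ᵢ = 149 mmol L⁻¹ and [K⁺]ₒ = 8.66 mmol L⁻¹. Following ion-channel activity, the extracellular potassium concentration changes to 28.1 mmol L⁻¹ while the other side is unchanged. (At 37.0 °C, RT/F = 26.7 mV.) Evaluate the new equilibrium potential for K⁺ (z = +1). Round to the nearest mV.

-45 mV

After the shift: [K⁺]_out = 28.1, [K⁺]_in = 149 mmol L⁻¹.
E_new = (26.7/1)·ln(28.1/149) = 26.70 · (-1.6682) = -44.54 mV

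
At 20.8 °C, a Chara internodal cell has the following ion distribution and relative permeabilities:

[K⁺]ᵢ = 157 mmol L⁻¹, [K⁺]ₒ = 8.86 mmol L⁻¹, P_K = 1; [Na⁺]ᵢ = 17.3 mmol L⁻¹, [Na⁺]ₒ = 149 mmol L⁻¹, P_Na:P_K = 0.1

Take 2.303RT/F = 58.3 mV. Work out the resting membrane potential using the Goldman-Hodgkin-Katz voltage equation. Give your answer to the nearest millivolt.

Vm = 58.3 · log₁₀[(Σ P·[cation]ₒ + Σ P·[anion]ᵢ) / (Σ P·[cation]ᵢ + Σ P·[anion]ₒ)]
Numerator = 1×8.86 + 0.1×149 = 23.76
Denominator = 1×157 + 0.1×17.3 = 158.7
Vm = 58.3 · log₁₀(0.14969) = 58.3 × (-0.8248) = -48.09 mV

-48 mV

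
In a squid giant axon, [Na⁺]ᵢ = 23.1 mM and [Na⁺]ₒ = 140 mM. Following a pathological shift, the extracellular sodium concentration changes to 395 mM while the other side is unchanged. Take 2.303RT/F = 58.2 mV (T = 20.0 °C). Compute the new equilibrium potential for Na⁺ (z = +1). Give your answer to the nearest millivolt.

72 mV

After the shift: [Na⁺]_out = 395, [Na⁺]_in = 23.1 mM.
E_new = (58.2/1)·log₁₀(395/23.1) = 58.20 · (1.2330) = 71.76 mV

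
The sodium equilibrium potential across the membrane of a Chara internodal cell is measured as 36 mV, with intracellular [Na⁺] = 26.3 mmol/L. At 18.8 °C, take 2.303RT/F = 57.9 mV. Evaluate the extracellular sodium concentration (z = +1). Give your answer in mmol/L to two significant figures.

110 mmol/L

Nernst: E = (57.9/1) · log₁₀([out]/[in]), so log₁₀([out]/[in]) = 36.0 × 1 / 57.9 = 0.6218.
[out]/[in] = 10^(0.6218) = 4.186.
[out] = 4.186 × 26.3 = 110.1 mmol/L.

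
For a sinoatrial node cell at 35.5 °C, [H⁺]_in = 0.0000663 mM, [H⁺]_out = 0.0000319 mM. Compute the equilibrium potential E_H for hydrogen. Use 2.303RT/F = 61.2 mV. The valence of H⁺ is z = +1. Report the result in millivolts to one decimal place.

E = (61.2/z) · log₁₀([H⁺]_out/[H⁺]_in) with z = +1.
= (61.2/1) · log₁₀(0.0000319/0.0000663) = 61.20 · log₁₀(0.4811)
= 61.20 · (-0.3177) = -19.44 mV

-19.4 mV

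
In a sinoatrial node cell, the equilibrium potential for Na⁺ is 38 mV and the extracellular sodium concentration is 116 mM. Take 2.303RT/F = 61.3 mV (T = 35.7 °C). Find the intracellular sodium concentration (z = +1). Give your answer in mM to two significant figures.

Nernst: E = (61.3/1) · log₁₀([out]/[in]), so log₁₀([out]/[in]) = 38.0 × 1 / 61.3 = 0.6199.
[out]/[in] = 10^(0.6199) = 4.168.
[in] = 116 / 4.168 = 27.83 mM.

28 mM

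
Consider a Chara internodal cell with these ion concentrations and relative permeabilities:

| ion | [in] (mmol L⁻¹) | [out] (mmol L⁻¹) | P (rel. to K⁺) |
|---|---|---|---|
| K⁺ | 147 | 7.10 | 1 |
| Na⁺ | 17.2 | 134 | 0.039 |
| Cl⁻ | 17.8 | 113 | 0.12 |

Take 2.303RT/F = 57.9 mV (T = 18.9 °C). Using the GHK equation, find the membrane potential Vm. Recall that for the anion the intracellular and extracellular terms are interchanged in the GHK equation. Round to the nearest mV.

Vm = 57.9 · log₁₀[(Σ P·[cation]ₒ + Σ P·[anion]ᵢ) / (Σ P·[cation]ᵢ + Σ P·[anion]ₒ)]
Numerator = 1×7.10 + 0.039×134 + 0.12×17.8 = 14.46
Denominator = 1×147 + 0.039×17.2 + 0.12×113 = 161.2
Vm = 57.9 · log₁₀(0.089698) = 57.9 × (-1.0472) = -60.63 mV

-61 mV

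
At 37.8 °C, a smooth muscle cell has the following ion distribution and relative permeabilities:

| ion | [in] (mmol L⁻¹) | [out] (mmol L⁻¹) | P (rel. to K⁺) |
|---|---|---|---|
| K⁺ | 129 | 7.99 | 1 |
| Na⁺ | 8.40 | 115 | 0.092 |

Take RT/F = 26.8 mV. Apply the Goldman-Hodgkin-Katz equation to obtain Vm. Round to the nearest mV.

-52 mV

Vm = 26.8 · ln[(Σ P·[cation]ₒ + Σ P·[anion]ᵢ) / (Σ P·[cation]ᵢ + Σ P·[anion]ₒ)]
Numerator = 1×7.99 + 0.092×115 = 18.57
Denominator = 1×129 + 0.092×8.40 = 129.8
Vm = 26.8 · ln(0.1431) = 26.8 × (-1.9442) = -52.11 mV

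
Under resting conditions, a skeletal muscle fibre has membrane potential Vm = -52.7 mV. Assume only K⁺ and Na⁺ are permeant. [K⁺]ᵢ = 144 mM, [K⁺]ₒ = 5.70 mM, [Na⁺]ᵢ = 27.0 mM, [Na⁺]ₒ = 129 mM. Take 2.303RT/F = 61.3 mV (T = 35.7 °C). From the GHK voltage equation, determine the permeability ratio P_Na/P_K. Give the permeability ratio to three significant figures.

Let α = P_Na/P_K. GHK: Vm = 61.3·log₁₀[(Kₒ + α·Naₒ)/(Kᵢ + α·Naᵢ)].
10^(Vm/61.3) = 10^(-52.7/61.3) = 0.13813
So 0.13813·(Kᵢ + α·Naᵢ) = Kₒ + α·Naₒ → α = (0.13813·144.0 − 5.7) / (129.0 − 0.13813·27.0)
α = (19.89 − 5.7) / (129.0 − 3.73) = 14.19/125.3 = 0.1133

0.113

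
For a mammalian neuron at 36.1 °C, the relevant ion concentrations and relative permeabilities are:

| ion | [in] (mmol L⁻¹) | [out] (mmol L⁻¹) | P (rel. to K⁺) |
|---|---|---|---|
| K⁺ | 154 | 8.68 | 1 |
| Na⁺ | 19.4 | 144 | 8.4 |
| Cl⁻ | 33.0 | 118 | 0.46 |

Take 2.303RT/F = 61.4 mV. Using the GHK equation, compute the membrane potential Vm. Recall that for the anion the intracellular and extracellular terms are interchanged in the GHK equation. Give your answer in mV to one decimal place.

32.0 mV

Vm = 61.4 · log₁₀[(Σ P·[cation]ₒ + Σ P·[anion]ᵢ) / (Σ P·[cation]ᵢ + Σ P·[anion]ₒ)]
Numerator = 1×8.68 + 8.4×144 + 0.46×33.0 = 1233
Denominator = 1×154 + 8.4×19.4 + 0.46×118 = 371.2
Vm = 61.4 · log₁₀(3.3225) = 61.4 × (0.5215) = 32.02 mV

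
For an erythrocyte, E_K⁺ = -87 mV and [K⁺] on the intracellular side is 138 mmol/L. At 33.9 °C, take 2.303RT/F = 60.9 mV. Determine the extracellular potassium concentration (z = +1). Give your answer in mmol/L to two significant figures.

5.1 mmol/L

Nernst: E = (60.9/1) · log₁₀([out]/[in]), so log₁₀([out]/[in]) = -87.0 × 1 / 60.9 = -1.4286.
[out]/[in] = 10^(-1.4286) = 0.03728.
[out] = 0.03728 × 138 = 5.144 mmol/L.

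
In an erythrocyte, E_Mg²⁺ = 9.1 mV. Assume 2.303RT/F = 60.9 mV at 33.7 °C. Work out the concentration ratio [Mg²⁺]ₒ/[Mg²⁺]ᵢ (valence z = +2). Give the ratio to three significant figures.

1.99

log₁₀([out]/[in]) = E·z/(60.9) = 9.1 × 2 / 60.9 = 0.2989
[out]/[in] = 10^(0.2989) = 1.99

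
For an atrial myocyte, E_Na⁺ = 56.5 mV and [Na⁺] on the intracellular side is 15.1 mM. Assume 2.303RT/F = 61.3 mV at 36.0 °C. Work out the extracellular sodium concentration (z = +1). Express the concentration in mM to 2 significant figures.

Nernst: E = (61.3/1) · log₁₀([out]/[in]), so log₁₀([out]/[in]) = 56.5 × 1 / 61.3 = 0.9217.
[out]/[in] = 10^(0.9217) = 8.35.
[out] = 8.35 × 15.1 = 126.1 mM.

130 mM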